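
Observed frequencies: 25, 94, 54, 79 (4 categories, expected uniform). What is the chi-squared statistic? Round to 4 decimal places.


chi2 = sum((O-E)^2/E), E = total/4
total = 252, E = 252/4 = 63
(25 - 63)^2 / 63 = 1444 / 63 = 1444/63 ≈ 22.920635
(94 - 63)^2 / 63 = 961 / 63 = 961/63 ≈ 15.253968
(54 - 63)^2 / 63 = 81 / 63 = 9/7 ≈ 1.285714
(79 - 63)^2 / 63 = 256 / 63 = 256/63 ≈ 4.063492
chi2 = 914/21 ≈ 43.523810

43.5238


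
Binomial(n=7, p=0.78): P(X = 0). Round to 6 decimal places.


P = C(n,k) * p^k * (1-p)^(n-k)
C(7,0) = 1
p^k = 0.78^0 = 1
(1-p)^(n-k) = 0.22^7 ≈ 0.00002494358
P = 1 * 1 * 0.00002494358 ≈ 0.000025

0.000025


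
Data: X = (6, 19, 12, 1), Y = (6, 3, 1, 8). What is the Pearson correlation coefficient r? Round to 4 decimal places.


r = sum((xi-xbar)(yi-ybar)) / sqrt(sum((xi-xbar)^2) * sum((yi-ybar)^2))
n = 4, xbar = 38/4 = 9.5, ybar = 18/4 = 4.5
Sxy = sum((xi-xbar)(yi-ybar)) = -58
Sxx = sum((xi-xbar)^2) = 181
Syy = sum((yi-ybar)^2) = 29
sqrt(Sxx*Syy) ≈ 72.449983
r = Sxy / sqrt(Sxx*Syy) = -58 / 72.449983 ≈ -0.800552

-0.8006


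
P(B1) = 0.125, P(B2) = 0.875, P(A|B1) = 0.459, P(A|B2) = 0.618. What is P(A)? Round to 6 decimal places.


P(A) = P(A|B1)*P(B1) + P(A|B2)*P(B2)
P(A|B1)*P(B1) = 0.459 * 0.125 = 0.057375
P(A|B2)*P(B2) = 0.618 * 0.875 = 0.54075
P(A) = 0.057375 + 0.54075 = 0.598125

0.598125


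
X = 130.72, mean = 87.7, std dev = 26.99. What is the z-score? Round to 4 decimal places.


z = (X - mu) / sigma
X - mu = 130.72 - 87.7 = 43.02
z = 43.02 / 26.99 = 4302/2699 ≈ 1.593924

1.5939


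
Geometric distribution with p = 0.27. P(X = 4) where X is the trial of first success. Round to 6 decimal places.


P = (1-p)^(k-1) * p
(1-p)^(k-1) = 0.73^3 = 0.389017
P = 0.389017 * 0.27 ≈ 0.1050346

0.105035


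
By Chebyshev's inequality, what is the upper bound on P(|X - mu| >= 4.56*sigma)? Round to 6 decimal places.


P <= 1/k^2
k^2 = 4.56^2 = 20.7936
1/k^2 = 1 / 20.7936 ≈ 0.04809172

0.048092


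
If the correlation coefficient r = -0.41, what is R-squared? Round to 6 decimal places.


R^2 = r^2 = (-0.41)^2 = 0.1681

0.168100


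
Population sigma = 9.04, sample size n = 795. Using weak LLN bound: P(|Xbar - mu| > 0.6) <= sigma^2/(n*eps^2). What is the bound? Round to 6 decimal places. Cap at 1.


bound = min(1, sigma^2/(n*eps^2))
sigma^2 = 9.04^2 = 81.7216
n*eps^2 = 795 * 0.6^2 = 795 * 0.36 = 286.2
sigma^2/(n*eps^2) = 81.7216 / 286.2 ≈ 0.28554018

0.285540


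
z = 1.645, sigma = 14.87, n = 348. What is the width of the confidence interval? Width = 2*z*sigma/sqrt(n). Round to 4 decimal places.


width = 2*z*sigma/sqrt(n)
2*z*sigma = 2 * 1.645 * 14.87 = 48.9223
sqrt(348) ≈ 18.654758
width = 48.9223 / 18.654758 ≈ 2.622511

2.6225


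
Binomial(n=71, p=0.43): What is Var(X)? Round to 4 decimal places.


Var = n*p*(1-p) = 71 * 0.43 * 0.57 = 17.4021

17.4021


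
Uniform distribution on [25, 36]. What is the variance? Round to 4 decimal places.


Var = (b-a)^2 / 12
(b-a)^2 = (36 - 25)^2 = 121
Var = 121/12 ≈ 10.083333

10.0833


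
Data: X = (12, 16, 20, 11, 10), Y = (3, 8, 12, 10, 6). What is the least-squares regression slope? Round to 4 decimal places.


b = sum((xi-xbar)(yi-ybar)) / sum((xi-xbar)^2)
n = 5, xbar = 69/5 = 13.8, ybar = 39/5 = 7.8
Sxy = sum((xi-xbar)(yi-ybar)) = 35.8
Sxx = sum((xi-xbar)^2) = 68.8
b = Sxy / Sxx = 179/344 ≈ 0.520349

0.5203


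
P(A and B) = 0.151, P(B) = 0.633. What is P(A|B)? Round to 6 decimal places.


P(A|B) = P(A and B) / P(B) = 0.151 / 0.633 = 151/633 ≈ 0.23854660

0.238547


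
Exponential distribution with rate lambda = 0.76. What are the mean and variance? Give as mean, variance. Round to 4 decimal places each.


mean = 1/lam, var = 1/lam^2
mean = 1 / 0.76 = 25/19 ≈ 1.315789
lam^2 = 0.76^2 = 0.5776
var = 1 / 0.5776 = 625/361 ≈ 1.731302

1.3158, 1.7313


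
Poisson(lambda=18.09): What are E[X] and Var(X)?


E[X] = Var(X) = lambda = 18.09

18.09, 18.09


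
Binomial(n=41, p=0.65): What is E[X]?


E[X] = n*p = 41 * 0.65 = 26.65

26.65


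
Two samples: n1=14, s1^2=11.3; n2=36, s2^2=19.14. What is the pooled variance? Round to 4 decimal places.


sp^2 = ((n1-1)*s1^2 + (n2-1)*s2^2)/(n1+n2-2)
(n1-1)*s1^2 = 13 * 11.3 = 146.9
(n2-1)*s2^2 = 35 * 19.14 = 669.9
numerator = 146.9 + 669.9 = 816.8
n1+n2-2 = 48
sp^2 = 816.8 / 48 = 1021/60 ≈ 17.016667

17.0167


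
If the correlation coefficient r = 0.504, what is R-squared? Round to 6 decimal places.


R^2 = r^2 = (0.504)^2 = 0.254016

0.254016


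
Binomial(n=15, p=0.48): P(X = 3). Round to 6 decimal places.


P = C(n,k) * p^k * (1-p)^(n-k)
C(15,3) = 455
p^k = 0.48^3 = 0.110592
(1-p)^(n-k) = 0.52^12 ≈ 0.0003908770
P = 455 * 0.110592 * 0.0003908770 ≈ 0.019669

0.019669


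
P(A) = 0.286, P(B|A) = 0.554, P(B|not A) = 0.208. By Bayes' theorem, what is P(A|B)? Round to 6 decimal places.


P(A|B) = P(B|A)*P(A) / P(B), P(B) = P(B|A)*P(A) + P(B|not A)*P(not A)
P(B|A)*P(A) = 0.554 * 0.286 = 0.158444
P(B|not A)*P(not A) = 0.208 * 0.714 = 0.148512
P(B) = 0.158444 + 0.148512 = 0.306956
P(A|B) = 0.158444 / 0.306956 = 3047/5903 ≈ 0.51617821

0.516178


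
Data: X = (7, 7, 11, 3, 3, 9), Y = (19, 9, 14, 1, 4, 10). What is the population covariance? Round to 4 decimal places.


Cov = (1/n)*sum((xi-xbar)(yi-ybar))
n = 6, xbar = 40/6 = 20/3 ≈ 6.666667, ybar = 57/6 = 9.5
sum((xi-xbar)(yi-ybar)) = 75
Cov = 75 / 6 = 12.5

12.5000


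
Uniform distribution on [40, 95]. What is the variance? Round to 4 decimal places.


Var = (b-a)^2 / 12
(b-a)^2 = (95 - 40)^2 = 3025
Var = 3025/12 ≈ 252.083333

252.0833


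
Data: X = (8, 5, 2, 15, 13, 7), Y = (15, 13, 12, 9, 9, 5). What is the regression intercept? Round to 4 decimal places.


a = ybar - b*xbar, where b = sum((xi-xbar)(yi-ybar)) / sum((xi-xbar)^2)
n = 6, xbar = 50/6 = 25/3 ≈ 8.333333, ybar = 63/6 = 10.5
Sxy = sum((xi-xbar)(yi-ybar)) = -29
Sxx = sum((xi-xbar)^2) = 358/3 ≈ 119.333333
b = Sxy / Sxx = -87/358 ≈ -0.243017
a = 10.5 - (-0.243017) * 8.333333 = 2242/179 ≈ 12.525140

12.5251


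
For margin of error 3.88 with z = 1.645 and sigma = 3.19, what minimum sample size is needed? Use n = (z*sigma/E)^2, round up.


z*sigma/E = 1.645 * 3.19 / 3.88 ≈ 1.352461
(z*sigma/E)^2 ≈ 1.829152
round up: n = 2

2


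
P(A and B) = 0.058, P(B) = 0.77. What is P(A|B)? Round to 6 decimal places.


P(A|B) = P(A and B) / P(B) = 0.058 / 0.77 = 29/385 ≈ 0.07532468

0.075325


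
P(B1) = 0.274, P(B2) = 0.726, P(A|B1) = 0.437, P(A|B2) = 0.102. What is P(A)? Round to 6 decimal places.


P(A) = P(A|B1)*P(B1) + P(A|B2)*P(B2)
P(A|B1)*P(B1) = 0.437 * 0.274 = 0.119738
P(A|B2)*P(B2) = 0.102 * 0.726 = 0.074052
P(A) = 0.119738 + 0.074052 = 0.19379

0.193790


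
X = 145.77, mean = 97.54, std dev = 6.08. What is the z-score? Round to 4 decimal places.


z = (X - mu) / sigma
X - mu = 145.77 - 97.54 = 48.23
z = 48.23 / 6.08 = 4823/608 ≈ 7.932566

7.9326


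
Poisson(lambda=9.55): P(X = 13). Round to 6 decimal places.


P = e^(-lam) * lam^k / k!
e^(-9.55) ≈ 0.00007120126
lam^k = 9.55^13 ≈ 5495963383328.155112
k! = 13! = 6227020800
P = 0.00007120126 * 5495963383328.155112 / 6227020800 ≈ 0.062842

0.062842


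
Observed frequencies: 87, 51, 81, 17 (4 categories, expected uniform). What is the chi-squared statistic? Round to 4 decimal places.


chi2 = sum((O-E)^2/E), E = total/4
total = 236, E = 236/4 = 59
(87 - 59)^2 / 59 = 784 / 59 = 784/59 ≈ 13.288136
(51 - 59)^2 / 59 = 64 / 59 = 64/59 ≈ 1.084746
(81 - 59)^2 / 59 = 484 / 59 = 484/59 ≈ 8.203390
(17 - 59)^2 / 59 = 1764 / 59 = 1764/59 ≈ 29.898305
chi2 = 3096/59 ≈ 52.474576

52.4746


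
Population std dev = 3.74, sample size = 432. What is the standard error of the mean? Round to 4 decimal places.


SE = sigma / sqrt(n)
sqrt(432) ≈ 20.784610
SE = 3.74 / 20.784610 ≈ 0.179941

0.1799


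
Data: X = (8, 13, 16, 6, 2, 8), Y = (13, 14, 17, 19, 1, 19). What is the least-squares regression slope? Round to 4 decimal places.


b = sum((xi-xbar)(yi-ybar)) / sum((xi-xbar)^2)
n = 6, xbar = 53/6 ≈ 8.833333, ybar = 83/6 ≈ 13.833333
Sxy = sum((xi-xbar)(yi-ybar)) = 557/6 ≈ 92.833333
Sxx = sum((xi-xbar)^2) = 749/6 ≈ 124.833333
b = Sxy / Sxx = 557/749 ≈ 0.743658

0.7437


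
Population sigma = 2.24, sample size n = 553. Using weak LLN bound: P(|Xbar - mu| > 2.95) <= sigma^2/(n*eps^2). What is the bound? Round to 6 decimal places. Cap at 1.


bound = min(1, sigma^2/(n*eps^2))
sigma^2 = 2.24^2 = 5.0176
n*eps^2 = 553 * 2.95^2 = 553 * 8.7025 = 4812.4825
sigma^2/(n*eps^2) = 5.0176 / 4812.4825 ≈ 0.00104262

0.001043


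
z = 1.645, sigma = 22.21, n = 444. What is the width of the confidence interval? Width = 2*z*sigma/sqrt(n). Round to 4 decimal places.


width = 2*z*sigma/sqrt(n)
2*z*sigma = 2 * 1.645 * 22.21 = 73.0709
sqrt(444) ≈ 21.071308
width = 73.0709 / 21.071308 ≈ 3.467791

3.4678


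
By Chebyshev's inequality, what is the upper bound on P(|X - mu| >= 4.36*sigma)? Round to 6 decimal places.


P <= 1/k^2
k^2 = 4.36^2 = 19.0096
1/k^2 = 1 / 19.0096 ≈ 0.05260500

0.052605


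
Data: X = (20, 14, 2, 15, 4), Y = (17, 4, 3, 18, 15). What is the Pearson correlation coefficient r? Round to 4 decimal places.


r = sum((xi-xbar)(yi-ybar)) / sqrt(sum((xi-xbar)^2) * sum((yi-ybar)^2))
n = 5, xbar = 55/5 = 11, ybar = 57/5 = 11.4
Sxy = sum((xi-xbar)(yi-ybar)) = 105
Sxx = sum((xi-xbar)^2) = 236
Syy = sum((yi-ybar)^2) = 213.2
sqrt(Sxx*Syy) ≈ 224.310499
r = Sxy / sqrt(Sxx*Syy) = 105 / 224.310499 ≈ 0.468101

0.4681


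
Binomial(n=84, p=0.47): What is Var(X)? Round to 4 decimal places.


Var = n*p*(1-p) = 84 * 0.47 * 0.53 = 20.9244

20.9244


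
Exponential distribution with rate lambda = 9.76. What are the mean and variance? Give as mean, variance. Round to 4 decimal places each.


mean = 1/lam, var = 1/lam^2
mean = 1 / 9.76 = 25/244 ≈ 0.102459
lam^2 = 9.76^2 = 95.2576
var = 1 / 95.2576 ≈ 0.010498

0.1025, 0.0105


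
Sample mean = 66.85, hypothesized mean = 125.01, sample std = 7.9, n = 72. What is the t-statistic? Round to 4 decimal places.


t = (xbar - mu0) / (s/sqrt(n))
xbar - mu0 = 66.85 - 125.01 = -58.16
sqrt(72) ≈ 8.48528137
s/sqrt(n) = 7.9 / 8.48528137 ≈ 0.93102393
t = -58.16 / 0.93102393 ≈ -62.468856

-62.4689


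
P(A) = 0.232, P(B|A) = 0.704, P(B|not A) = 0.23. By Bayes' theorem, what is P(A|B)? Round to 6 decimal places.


P(A|B) = P(B|A)*P(A) / P(B), P(B) = P(B|A)*P(A) + P(B|not A)*P(not A)
P(B|A)*P(A) = 0.704 * 0.232 = 0.163328
P(B|not A)*P(not A) = 0.23 * 0.768 = 0.17664
P(B) = 0.163328 + 0.17664 = 0.339968
P(A|B) = 0.163328 / 0.339968 = 319/664 ≈ 0.48042169

0.480422


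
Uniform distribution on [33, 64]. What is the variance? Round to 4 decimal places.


Var = (b-a)^2 / 12
(b-a)^2 = (64 - 33)^2 = 961
Var = 961/12 ≈ 80.083333

80.0833


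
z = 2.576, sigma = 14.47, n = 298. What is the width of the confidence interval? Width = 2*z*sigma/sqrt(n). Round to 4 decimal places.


width = 2*z*sigma/sqrt(n)
2*z*sigma = 2 * 2.576 * 14.47 = 74.54944
sqrt(298) ≈ 17.262677
width = 74.54944 / 17.262677 ≈ 4.318533

4.3185


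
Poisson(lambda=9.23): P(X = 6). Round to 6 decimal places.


P = e^(-lam) * lam^k / k!
e^(-9.23) ≈ 0.00009805324
lam^k = 9.23^6 ≈ 618315.603332
k! = 6! = 720
P = 0.00009805324 * 618315.603332 / 720 ≈ 0.084205

0.084205


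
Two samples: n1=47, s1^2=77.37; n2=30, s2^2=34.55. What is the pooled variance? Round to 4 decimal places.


sp^2 = ((n1-1)*s1^2 + (n2-1)*s2^2)/(n1+n2-2)
(n1-1)*s1^2 = 46 * 77.37 = 3559.02
(n2-1)*s2^2 = 29 * 34.55 = 1001.95
numerator = 3559.02 + 1001.95 = 4560.97
n1+n2-2 = 75
sp^2 = 4560.97 / 75 = 456097/7500 ≈ 60.812933

60.8129


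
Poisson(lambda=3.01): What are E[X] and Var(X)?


E[X] = Var(X) = lambda = 3.01

3.01, 3.01


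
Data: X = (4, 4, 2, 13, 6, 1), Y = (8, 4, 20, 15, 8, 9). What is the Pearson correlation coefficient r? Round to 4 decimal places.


r = sum((xi-xbar)(yi-ybar)) / sqrt(sum((xi-xbar)^2) * sum((yi-ybar)^2))
n = 6, xbar = 30/6 = 5, ybar = 64/6 = 32/3 ≈ 10.666667
Sxy = sum((xi-xbar)(yi-ybar)) = 20
Sxx = sum((xi-xbar)^2) = 92
Syy = sum((yi-ybar)^2) = 502/3 ≈ 167.333333
sqrt(Sxx*Syy) ≈ 124.075246
r = Sxy / sqrt(Sxx*Syy) = 20 / 124.075246 ≈ 0.161193

0.1612


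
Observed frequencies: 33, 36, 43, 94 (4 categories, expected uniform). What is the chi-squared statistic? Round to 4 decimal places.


chi2 = sum((O-E)^2/E), E = total/4
total = 206, E = 206/4 = 51.5
(33 - 51.5)^2 / 51.5 = 342.25 / 51.5 = 1369/206 ≈ 6.645631
(36 - 51.5)^2 / 51.5 = 240.25 / 51.5 = 961/206 ≈ 4.665049
(43 - 51.5)^2 / 51.5 = 72.25 / 51.5 = 289/206 ≈ 1.402913
(94 - 51.5)^2 / 51.5 = 1806.25 / 51.5 = 7225/206 ≈ 35.072816
chi2 = 4922/103 ≈ 47.786408

47.7864


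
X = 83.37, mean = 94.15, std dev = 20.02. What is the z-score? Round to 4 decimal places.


z = (X - mu) / sigma
X - mu = 83.37 - 94.15 = -10.78
z = -10.78 / 20.02 = -7/13 ≈ -0.538462

-0.5385


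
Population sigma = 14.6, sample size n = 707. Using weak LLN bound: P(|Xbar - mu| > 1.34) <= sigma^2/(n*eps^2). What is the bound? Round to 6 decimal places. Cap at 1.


bound = min(1, sigma^2/(n*eps^2))
sigma^2 = 14.6^2 = 213.16
n*eps^2 = 707 * 1.34^2 = 707 * 1.7956 = 1269.4892
sigma^2/(n*eps^2) = 213.16 / 1269.4892 ≈ 0.16791005

0.167910


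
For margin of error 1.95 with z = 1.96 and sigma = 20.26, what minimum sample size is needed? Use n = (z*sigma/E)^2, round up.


z*sigma/E = 1.96 * 20.26 / 1.95 = 99274/4875 ≈ 20.363897
(z*sigma/E)^2 ≈ 414.688319
round up: n = 415

415


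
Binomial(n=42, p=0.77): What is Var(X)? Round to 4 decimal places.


Var = n*p*(1-p) = 42 * 0.77 * 0.23 = 7.4382

7.4382


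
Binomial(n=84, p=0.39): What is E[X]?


E[X] = n*p = 84 * 0.39 = 32.76

32.76


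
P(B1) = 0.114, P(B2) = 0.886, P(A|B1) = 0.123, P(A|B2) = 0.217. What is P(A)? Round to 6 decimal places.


P(A) = P(A|B1)*P(B1) + P(A|B2)*P(B2)
P(A|B1)*P(B1) = 0.123 * 0.114 = 0.014022
P(A|B2)*P(B2) = 0.217 * 0.886 = 0.192262
P(A) = 0.014022 + 0.192262 = 0.206284

0.206284


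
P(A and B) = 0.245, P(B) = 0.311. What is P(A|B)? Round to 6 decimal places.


P(A|B) = P(A and B) / P(B) = 0.245 / 0.311 = 245/311 ≈ 0.78778135

0.787781


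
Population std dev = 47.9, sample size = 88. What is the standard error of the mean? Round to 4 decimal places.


SE = sigma / sqrt(n)
sqrt(88) ≈ 9.380832
SE = 47.9 / 9.380832 ≈ 5.106157

5.1062


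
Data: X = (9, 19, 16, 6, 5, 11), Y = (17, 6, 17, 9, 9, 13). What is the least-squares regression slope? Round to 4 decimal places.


b = sum((xi-xbar)(yi-ybar)) / sum((xi-xbar)^2)
n = 6, xbar = 66/6 = 11, ybar = 71/6 ≈ 11.833333
Sxy = sum((xi-xbar)(yi-ybar)) = 0
Sxx = sum((xi-xbar)^2) = 154
b = Sxy / Sxx = 0

0.0000


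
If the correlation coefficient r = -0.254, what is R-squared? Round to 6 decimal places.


R^2 = r^2 = (-0.254)^2 = 0.064516

0.064516


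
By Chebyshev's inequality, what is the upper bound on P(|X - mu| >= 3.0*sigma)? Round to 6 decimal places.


P <= 1/k^2
k^2 = 3.0^2 = 9
1/k^2 = 1 / 9 = 1/9 ≈ 0.11111111

0.111111


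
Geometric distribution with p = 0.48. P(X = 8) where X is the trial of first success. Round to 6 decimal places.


P = (1-p)^(k-1) * p
(1-p)^(k-1) = 0.52^7 ≈ 0.01028072
P = 0.01028072 * 0.48 ≈ 0.004934744

0.004935


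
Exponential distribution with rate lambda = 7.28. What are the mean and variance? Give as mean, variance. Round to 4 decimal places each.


mean = 1/lam, var = 1/lam^2
mean = 1 / 7.28 = 25/182 ≈ 0.137363
lam^2 = 7.28^2 = 52.9984
var = 1 / 52.9984 ≈ 0.018868

0.1374, 0.0189


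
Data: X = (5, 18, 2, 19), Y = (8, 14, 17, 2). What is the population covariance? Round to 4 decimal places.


Cov = (1/n)*sum((xi-xbar)(yi-ybar))
n = 4, xbar = 44/4 = 11, ybar = 41/4 = 10.25
sum((xi-xbar)(yi-ybar)) = -87
Cov = -87 / 4 = -21.75

-21.7500


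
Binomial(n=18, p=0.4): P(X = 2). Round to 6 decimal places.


P = C(n,k) * p^k * (1-p)^(n-k)
C(18,2) = 153
p^k = 0.4^2 = 0.16
(1-p)^(n-k) = 0.6^16 ≈ 0.0002821110
P = 153 * 0.16 * 0.0002821110 ≈ 0.006906

0.006906


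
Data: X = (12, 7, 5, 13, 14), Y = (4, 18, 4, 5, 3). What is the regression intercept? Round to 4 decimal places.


a = ybar - b*xbar, where b = sum((xi-xbar)(yi-ybar)) / sum((xi-xbar)^2)
n = 5, xbar = 51/5 = 10.2, ybar = 34/5 = 6.8
Sxy = sum((xi-xbar)(yi-ybar)) = -45.8
Sxx = sum((xi-xbar)^2) = 62.8
b = Sxy / Sxx = -229/314 ≈ -0.729299
a = 6.8 - (-0.729299) * 10.2 = 4471/314 ≈ 14.238854

14.2389


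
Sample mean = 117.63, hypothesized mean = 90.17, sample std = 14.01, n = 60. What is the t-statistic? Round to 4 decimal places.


t = (xbar - mu0) / (s/sqrt(n))
xbar - mu0 = 117.63 - 90.17 = 27.46
sqrt(60) ≈ 7.74596669
s/sqrt(n) = 14.01 / 7.74596669 ≈ 1.80868322
t = 27.46 / 1.80868322 ≈ 15.182316

15.1823


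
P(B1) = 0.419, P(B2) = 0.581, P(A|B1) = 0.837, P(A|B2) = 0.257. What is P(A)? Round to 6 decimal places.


P(A) = P(A|B1)*P(B1) + P(A|B2)*P(B2)
P(A|B1)*P(B1) = 0.837 * 0.419 = 0.350703
P(A|B2)*P(B2) = 0.257 * 0.581 = 0.149317
P(A) = 0.350703 + 0.149317 = 0.50002

0.500020


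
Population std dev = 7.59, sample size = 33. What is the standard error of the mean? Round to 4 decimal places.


SE = sigma / sqrt(n)
sqrt(33) ≈ 5.744563
SE = 7.59 / 5.744563 ≈ 1.321249

1.3212


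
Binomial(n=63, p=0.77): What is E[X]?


E[X] = n*p = 63 * 0.77 = 48.51

48.51


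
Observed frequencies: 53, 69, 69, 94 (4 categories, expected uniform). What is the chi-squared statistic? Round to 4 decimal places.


chi2 = sum((O-E)^2/E), E = total/4
total = 285, E = 285/4 = 71.25
(53 - 71.25)^2 / 71.25 = 333.0625 / 71.25 = 5329/1140 ≈ 4.674561
(69 - 71.25)^2 / 71.25 = 5.0625 / 71.25 = 27/380 ≈ 0.071053
(69 - 71.25)^2 / 71.25 = 5.0625 / 71.25 = 27/380 ≈ 0.071053
(94 - 71.25)^2 / 71.25 = 517.5625 / 71.25 = 8281/1140 ≈ 7.264035
chi2 = 3443/285 ≈ 12.080702

12.0807


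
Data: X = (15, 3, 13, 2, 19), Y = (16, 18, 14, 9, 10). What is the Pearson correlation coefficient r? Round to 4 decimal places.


r = sum((xi-xbar)(yi-ybar)) / sqrt(sum((xi-xbar)^2) * sum((yi-ybar)^2))
n = 5, xbar = 52/5 = 10.4, ybar = 67/5 = 13.4
Sxy = sum((xi-xbar)(yi-ybar)) = -12.8
Sxx = sum((xi-xbar)^2) = 227.2
Syy = sum((yi-ybar)^2) = 59.2
sqrt(Sxx*Syy) ≈ 115.975170
r = Sxy / sqrt(Sxx*Syy) = -12.8 / 115.975170 ≈ -0.110368

-0.1104


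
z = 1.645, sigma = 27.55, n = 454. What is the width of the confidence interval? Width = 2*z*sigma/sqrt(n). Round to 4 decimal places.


width = 2*z*sigma/sqrt(n)
2*z*sigma = 2 * 1.645 * 27.55 = 90.6395
sqrt(454) ≈ 21.307276
width = 90.6395 / 21.307276 ≈ 4.253923

4.2539


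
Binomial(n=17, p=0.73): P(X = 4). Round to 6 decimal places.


P = C(n,k) * p^k * (1-p)^(n-k)
C(17,4) = 2380
p^k = 0.73^4 ≈ 0.2839824
(1-p)^(n-k) = 0.27^13 ≈ 0.00000004052555
P = 2380 * 0.2839824 * 0.00000004052555 ≈ 0.000027

0.000027


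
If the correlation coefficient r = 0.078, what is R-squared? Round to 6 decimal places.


R^2 = r^2 = (0.078)^2 = 0.006084

0.006084


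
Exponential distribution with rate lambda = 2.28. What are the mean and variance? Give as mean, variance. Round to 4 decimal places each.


mean = 1/lam, var = 1/lam^2
mean = 1 / 2.28 = 25/57 ≈ 0.438596
lam^2 = 2.28^2 = 5.1984
var = 1 / 5.1984 = 625/3249 ≈ 0.192367

0.4386, 0.1924


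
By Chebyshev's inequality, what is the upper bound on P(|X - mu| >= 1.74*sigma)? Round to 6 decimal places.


P <= 1/k^2
k^2 = 1.74^2 = 3.0276
1/k^2 = 1 / 3.0276 = 2500/7569 ≈ 0.33029462

0.330295


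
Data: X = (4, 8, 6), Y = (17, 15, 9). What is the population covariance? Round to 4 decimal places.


Cov = (1/n)*sum((xi-xbar)(yi-ybar))
n = 3, xbar = 18/3 = 6, ybar = 41/3 ≈ 13.666667
sum((xi-xbar)(yi-ybar)) = -4
Cov = -4 / 3 = -4/3 ≈ -1.333333

-1.3333


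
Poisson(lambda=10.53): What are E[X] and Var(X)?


E[X] = Var(X) = lambda = 10.53

10.53, 10.53


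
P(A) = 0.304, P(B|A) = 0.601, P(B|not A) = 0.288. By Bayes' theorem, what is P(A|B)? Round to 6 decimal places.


P(A|B) = P(B|A)*P(A) / P(B), P(B) = P(B|A)*P(A) + P(B|not A)*P(not A)
P(B|A)*P(A) = 0.601 * 0.304 = 0.182704
P(B|not A)*P(not A) = 0.288 * 0.696 = 0.200448
P(B) = 0.182704 + 0.200448 = 0.383152
P(A|B) = 0.182704 / 0.383152 ≈ 0.47684470

0.476845


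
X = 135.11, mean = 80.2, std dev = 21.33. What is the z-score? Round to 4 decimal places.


z = (X - mu) / sigma
X - mu = 135.11 - 80.2 = 54.91
z = 54.91 / 21.33 = 5491/2133 ≈ 2.574308

2.5743


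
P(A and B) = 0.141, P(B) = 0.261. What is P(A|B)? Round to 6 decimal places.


P(A|B) = P(A and B) / P(B) = 0.141 / 0.261 = 47/87 ≈ 0.54022989

0.540230


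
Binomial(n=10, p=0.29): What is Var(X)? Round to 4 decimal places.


Var = n*p*(1-p) = 10 * 0.29 * 0.71 = 2.059

2.0590


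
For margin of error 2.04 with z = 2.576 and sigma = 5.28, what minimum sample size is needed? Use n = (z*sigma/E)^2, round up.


z*sigma/E = 2.576 * 5.28 / 2.04 = 14168/2125 ≈ 6.667294
(z*sigma/E)^2 ≈ 44.452811
round up: n = 45

45


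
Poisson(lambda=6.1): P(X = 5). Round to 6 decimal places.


P = e^(-lam) * lam^k / k!
e^(-6.1) ≈ 0.002242868
lam^k = 6.1^5 = 8445.96301
k! = 5! = 120
P = 0.002242868 * 8445.96301 / 120 ≈ 0.157860

0.157860


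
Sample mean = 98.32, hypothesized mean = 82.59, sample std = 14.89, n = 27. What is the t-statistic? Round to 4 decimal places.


t = (xbar - mu0) / (s/sqrt(n))
xbar - mu0 = 98.32 - 82.59 = 15.73
sqrt(27) ≈ 5.19615242
s/sqrt(n) = 14.89 / 5.19615242 ≈ 2.86558184
t = 15.73 / 2.86558184 ≈ 5.489287

5.4893


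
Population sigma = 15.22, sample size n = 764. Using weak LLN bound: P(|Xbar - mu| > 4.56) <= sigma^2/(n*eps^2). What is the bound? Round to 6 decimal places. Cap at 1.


bound = min(1, sigma^2/(n*eps^2))
sigma^2 = 15.22^2 = 231.6484
n*eps^2 = 764 * 4.56^2 = 764 * 20.7936 = 15886.3104
sigma^2/(n*eps^2) = 231.6484 / 15886.3104 ≈ 0.01458164

0.014582


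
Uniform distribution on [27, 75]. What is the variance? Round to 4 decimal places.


Var = (b-a)^2 / 12
(b-a)^2 = (75 - 27)^2 = 2304
Var = 2304/12 = 192

192.0000


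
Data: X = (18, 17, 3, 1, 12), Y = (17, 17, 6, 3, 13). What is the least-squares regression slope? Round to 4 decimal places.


b = sum((xi-xbar)(yi-ybar)) / sum((xi-xbar)^2)
n = 5, xbar = 51/5 = 10.2, ybar = 56/5 = 11.2
Sxy = sum((xi-xbar)(yi-ybar)) = 200.8
Sxx = sum((xi-xbar)^2) = 246.8
b = Sxy / Sxx = 502/617 ≈ 0.813614

0.8136


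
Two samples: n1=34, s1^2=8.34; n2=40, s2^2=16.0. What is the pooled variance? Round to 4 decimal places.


sp^2 = ((n1-1)*s1^2 + (n2-1)*s2^2)/(n1+n2-2)
(n1-1)*s1^2 = 33 * 8.34 = 275.22
(n2-1)*s2^2 = 39 * 16.0 = 624
numerator = 275.22 + 624 = 899.22
n1+n2-2 = 72
sp^2 = 899.22 / 72 = 14987/1200 ≈ 12.489167

12.4892


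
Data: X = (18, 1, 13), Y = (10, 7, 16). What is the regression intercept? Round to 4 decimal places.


a = ybar - b*xbar, where b = sum((xi-xbar)(yi-ybar)) / sum((xi-xbar)^2)
n = 3, xbar = 32/3 ≈ 10.666667, ybar = 33/3 = 11
Sxy = sum((xi-xbar)(yi-ybar)) = 43
Sxx = sum((xi-xbar)^2) = 458/3 ≈ 152.666667
b = Sxy / Sxx = 129/458 ≈ 0.281659
a = 11 - 0.281659 * 10.666667 = 1831/229 ≈ 7.995633

7.9956


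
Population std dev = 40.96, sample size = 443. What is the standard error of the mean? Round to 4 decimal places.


SE = sigma / sqrt(n)
sqrt(443) ≈ 21.047565
SE = 40.96 / 21.047565 ≈ 1.946068

1.9461


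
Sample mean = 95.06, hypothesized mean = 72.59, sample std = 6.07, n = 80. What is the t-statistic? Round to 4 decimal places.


t = (xbar - mu0) / (s/sqrt(n))
xbar - mu0 = 95.06 - 72.59 = 22.47
sqrt(80) ≈ 8.94427191
s/sqrt(n) = 6.07 / 8.94427191 ≈ 0.67864663
t = 22.47 / 0.67864663 ≈ 33.110015

33.1100


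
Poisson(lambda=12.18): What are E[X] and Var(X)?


E[X] = Var(X) = lambda = 12.18

12.18, 12.18


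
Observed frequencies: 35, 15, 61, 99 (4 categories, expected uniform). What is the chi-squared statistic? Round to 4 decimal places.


chi2 = sum((O-E)^2/E), E = total/4
total = 210, E = 210/4 = 52.5
(35 - 52.5)^2 / 52.5 = 306.25 / 52.5 = 35/6 ≈ 5.833333
(15 - 52.5)^2 / 52.5 = 1406.25 / 52.5 = 375/14 ≈ 26.785714
(61 - 52.5)^2 / 52.5 = 72.25 / 52.5 = 289/210 ≈ 1.376190
(99 - 52.5)^2 / 52.5 = 2162.25 / 52.5 = 2883/70 ≈ 41.185714
chi2 = 7894/105 ≈ 75.180952

75.1810


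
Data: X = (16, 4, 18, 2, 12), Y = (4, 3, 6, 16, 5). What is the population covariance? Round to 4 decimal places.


Cov = (1/n)*sum((xi-xbar)(yi-ybar))
n = 5, xbar = 52/5 = 10.4, ybar = 34/5 = 6.8
sum((xi-xbar)(yi-ybar)) = -77.6
Cov = -77.6 / 5 = -15.52

-15.5200


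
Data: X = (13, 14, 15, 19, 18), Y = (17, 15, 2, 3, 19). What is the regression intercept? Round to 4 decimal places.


a = ybar - b*xbar, where b = sum((xi-xbar)(yi-ybar)) / sum((xi-xbar)^2)
n = 5, xbar = 79/5 = 15.8, ybar = 56/5 = 11.2
Sxy = sum((xi-xbar)(yi-ybar)) = -24.8
Sxx = sum((xi-xbar)^2) = 26.8
b = Sxy / Sxx = -62/67 ≈ -0.925373
a = 11.2 - (-0.925373) * 15.8 = 1730/67 ≈ 25.820896

25.8209


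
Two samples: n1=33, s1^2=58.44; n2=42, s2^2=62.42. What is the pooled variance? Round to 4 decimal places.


sp^2 = ((n1-1)*s1^2 + (n2-1)*s2^2)/(n1+n2-2)
(n1-1)*s1^2 = 32 * 58.44 = 1870.08
(n2-1)*s2^2 = 41 * 62.42 = 2559.22
numerator = 1870.08 + 2559.22 = 4429.3
n1+n2-2 = 73
sp^2 = 4429.3 / 73 = 44293/730 ≈ 60.675342

60.6753


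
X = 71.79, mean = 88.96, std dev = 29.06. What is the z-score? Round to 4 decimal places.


z = (X - mu) / sigma
X - mu = 71.79 - 88.96 = -17.17
z = -17.17 / 29.06 = -1717/2906 ≈ -0.590847

-0.5908


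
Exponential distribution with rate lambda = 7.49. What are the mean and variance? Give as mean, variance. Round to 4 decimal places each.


mean = 1/lam, var = 1/lam^2
mean = 1 / 7.49 = 100/749 ≈ 0.133511
lam^2 = 7.49^2 = 56.1001
var = 1 / 56.1001 ≈ 0.017825

0.1335, 0.0178


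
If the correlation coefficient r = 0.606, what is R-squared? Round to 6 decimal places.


R^2 = r^2 = (0.606)^2 = 0.367236

0.367236


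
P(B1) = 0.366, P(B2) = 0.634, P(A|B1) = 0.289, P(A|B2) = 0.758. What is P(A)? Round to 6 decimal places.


P(A) = P(A|B1)*P(B1) + P(A|B2)*P(B2)
P(A|B1)*P(B1) = 0.289 * 0.366 = 0.105774
P(A|B2)*P(B2) = 0.758 * 0.634 = 0.480572
P(A) = 0.105774 + 0.480572 = 0.586346

0.586346


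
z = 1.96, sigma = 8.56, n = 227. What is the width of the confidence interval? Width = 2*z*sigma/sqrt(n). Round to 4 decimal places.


width = 2*z*sigma/sqrt(n)
2*z*sigma = 2 * 1.96 * 8.56 = 33.5552
sqrt(227) ≈ 15.066519
width = 33.5552 / 15.066519 ≈ 2.227137

2.2271


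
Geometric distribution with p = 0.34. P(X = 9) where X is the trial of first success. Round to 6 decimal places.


P = (1-p)^(k-1) * p
(1-p)^(k-1) = 0.66^8 ≈ 0.03600406
P = 0.03600406 * 0.34 ≈ 0.01224138

0.012241


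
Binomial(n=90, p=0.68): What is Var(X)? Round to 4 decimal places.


Var = n*p*(1-p) = 90 * 0.68 * 0.32 = 19.584

19.5840


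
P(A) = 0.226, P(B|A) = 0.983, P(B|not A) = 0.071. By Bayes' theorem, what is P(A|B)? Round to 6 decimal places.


P(A|B) = P(B|A)*P(A) / P(B), P(B) = P(B|A)*P(A) + P(B|not A)*P(not A)
P(B|A)*P(A) = 0.983 * 0.226 = 0.222158
P(B|not A)*P(not A) = 0.071 * 0.774 = 0.054954
P(B) = 0.222158 + 0.054954 = 0.277112
P(A|B) = 0.222158 / 0.277112 ≈ 0.80169029

0.801690


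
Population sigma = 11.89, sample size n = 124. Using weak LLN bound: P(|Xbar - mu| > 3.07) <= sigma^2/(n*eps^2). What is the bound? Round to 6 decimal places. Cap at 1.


bound = min(1, sigma^2/(n*eps^2))
sigma^2 = 11.89^2 = 141.3721
n*eps^2 = 124 * 3.07^2 = 124 * 9.4249 = 1168.6876
sigma^2/(n*eps^2) = 141.3721 / 1168.6876 ≈ 0.12096654

0.120967


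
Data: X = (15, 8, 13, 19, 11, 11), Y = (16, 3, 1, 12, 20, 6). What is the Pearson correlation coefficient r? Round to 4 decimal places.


r = sum((xi-xbar)(yi-ybar)) / sqrt(sum((xi-xbar)^2) * sum((yi-ybar)^2))
n = 6, xbar = 77/6 ≈ 12.833333, ybar = 58/6 = 29/3 ≈ 9.666667
Sxy = sum((xi-xbar)(yi-ybar)) = 140/3 ≈ 46.666667
Sxx = sum((xi-xbar)^2) = 437/6 ≈ 72.833333
Syy = sum((yi-ybar)^2) = 856/3 ≈ 285.333333
sqrt(Sxx*Syy) ≈ 144.158863
r = Sxy / sqrt(Sxx*Syy) = 46.666667 / 144.158863 ≈ 0.323717

0.3237


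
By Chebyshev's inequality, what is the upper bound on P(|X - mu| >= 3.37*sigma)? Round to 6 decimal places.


P <= 1/k^2
k^2 = 3.37^2 = 11.3569
1/k^2 = 1 / 11.3569 ≈ 0.08805220

0.088052


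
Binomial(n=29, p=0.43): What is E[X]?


E[X] = n*p = 29 * 0.43 = 12.47

12.47


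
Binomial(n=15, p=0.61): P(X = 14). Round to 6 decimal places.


P = C(n,k) * p^k * (1-p)^(n-k)
C(15,14) = 15
p^k = 0.61^14 ≈ 0.0009876833
(1-p)^(n-k) = 0.39^1 = 0.39
P = 15 * 0.0009876833 * 0.39 ≈ 0.005778

0.005778


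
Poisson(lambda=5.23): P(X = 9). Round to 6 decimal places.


P = e^(-lam) * lam^k / k!
e^(-5.23) ≈ 0.005353525
lam^k = 5.23^9 ≈ 2927623.333013
k! = 9! = 362880
P = 0.005353525 * 2927623.333013 / 362880 ≈ 0.043191

0.043191


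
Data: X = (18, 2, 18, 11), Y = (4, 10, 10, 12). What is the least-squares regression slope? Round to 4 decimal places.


b = sum((xi-xbar)(yi-ybar)) / sum((xi-xbar)^2)
n = 4, xbar = 49/4 = 12.25, ybar = 36/4 = 9
Sxy = sum((xi-xbar)(yi-ybar)) = -37
Sxx = sum((xi-xbar)^2) = 172.75
b = Sxy / Sxx = -148/691 ≈ -0.214182

-0.2142


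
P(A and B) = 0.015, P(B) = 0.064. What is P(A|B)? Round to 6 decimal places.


P(A|B) = P(A and B) / P(B) = 0.015 / 0.064 = 0.234375

0.234375


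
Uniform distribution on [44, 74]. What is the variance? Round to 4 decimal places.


Var = (b-a)^2 / 12
(b-a)^2 = (74 - 44)^2 = 900
Var = 900/12 = 75

75.0000


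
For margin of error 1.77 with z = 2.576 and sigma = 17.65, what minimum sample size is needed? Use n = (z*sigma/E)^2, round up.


z*sigma/E = 2.576 * 17.65 / 1.77 = 113666/4425 ≈ 25.687232
(z*sigma/E)^2 ≈ 659.833869
round up: n = 660

660


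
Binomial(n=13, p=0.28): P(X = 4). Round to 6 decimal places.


P = C(n,k) * p^k * (1-p)^(n-k)
C(13,4) = 715
p^k = 0.28^4 = 0.00614656
(1-p)^(n-k) = 0.72^9 ≈ 0.05199870
P = 715 * 0.00614656 * 0.05199870 ≈ 0.228523

0.228523


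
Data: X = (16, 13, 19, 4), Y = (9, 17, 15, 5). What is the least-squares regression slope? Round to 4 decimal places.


b = sum((xi-xbar)(yi-ybar)) / sum((xi-xbar)^2)
n = 4, xbar = 52/4 = 13, ybar = 46/4 = 11.5
Sxy = sum((xi-xbar)(yi-ybar)) = 72
Sxx = sum((xi-xbar)^2) = 126
b = Sxy / Sxx = 4/7 ≈ 0.571429

0.5714


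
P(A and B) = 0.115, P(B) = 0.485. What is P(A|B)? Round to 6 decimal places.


P(A|B) = P(A and B) / P(B) = 0.115 / 0.485 = 23/97 ≈ 0.23711340

0.237113


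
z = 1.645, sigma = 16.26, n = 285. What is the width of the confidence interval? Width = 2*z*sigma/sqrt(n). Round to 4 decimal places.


width = 2*z*sigma/sqrt(n)
2*z*sigma = 2 * 1.645 * 16.26 = 53.4954
sqrt(285) ≈ 16.881943
width = 53.4954 / 16.881943 ≈ 3.168794

3.1688


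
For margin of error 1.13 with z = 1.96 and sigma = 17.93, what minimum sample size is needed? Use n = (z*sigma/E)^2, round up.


z*sigma/E = 1.96 * 17.93 / 1.13 = 87857/2825 ≈ 31.099823
(z*sigma/E)^2 ≈ 967.198991
round up: n = 968

968


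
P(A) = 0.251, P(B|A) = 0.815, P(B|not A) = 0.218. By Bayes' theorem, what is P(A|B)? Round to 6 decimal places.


P(A|B) = P(B|A)*P(A) / P(B), P(B) = P(B|A)*P(A) + P(B|not A)*P(not A)
P(B|A)*P(A) = 0.815 * 0.251 = 0.204565
P(B|not A)*P(not A) = 0.218 * 0.749 = 0.163282
P(B) = 0.204565 + 0.163282 = 0.367847
P(A|B) = 0.204565 / 0.367847 ≈ 0.55611436

0.556114


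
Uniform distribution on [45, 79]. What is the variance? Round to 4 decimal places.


Var = (b-a)^2 / 12
(b-a)^2 = (79 - 45)^2 = 1156
Var = 1156/12 ≈ 96.333333

96.3333


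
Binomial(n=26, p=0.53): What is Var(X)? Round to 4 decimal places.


Var = n*p*(1-p) = 26 * 0.53 * 0.47 = 6.4766

6.4766


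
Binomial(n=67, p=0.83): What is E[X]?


E[X] = n*p = 67 * 0.83 = 55.61

55.61


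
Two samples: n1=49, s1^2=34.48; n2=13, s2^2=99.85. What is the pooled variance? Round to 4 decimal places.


sp^2 = ((n1-1)*s1^2 + (n2-1)*s2^2)/(n1+n2-2)
(n1-1)*s1^2 = 48 * 34.48 = 1655.04
(n2-1)*s2^2 = 12 * 99.85 = 1198.2
numerator = 1655.04 + 1198.2 = 2853.24
n1+n2-2 = 60
sp^2 = 2853.24 / 60 = 47.554

47.5540


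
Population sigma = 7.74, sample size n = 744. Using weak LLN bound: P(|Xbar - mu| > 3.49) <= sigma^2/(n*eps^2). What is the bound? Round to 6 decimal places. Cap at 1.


bound = min(1, sigma^2/(n*eps^2))
sigma^2 = 7.74^2 = 59.9076
n*eps^2 = 744 * 3.49^2 = 744 * 12.1801 = 9061.9944
sigma^2/(n*eps^2) = 59.9076 / 9061.9944 ≈ 0.00661086

0.006611


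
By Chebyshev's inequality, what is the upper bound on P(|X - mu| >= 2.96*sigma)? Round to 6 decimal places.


P <= 1/k^2
k^2 = 2.96^2 = 8.7616
1/k^2 = 1 / 8.7616 = 625/5476 ≈ 0.11413440

0.114134


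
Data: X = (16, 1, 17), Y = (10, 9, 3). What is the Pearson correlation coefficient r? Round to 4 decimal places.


r = sum((xi-xbar)(yi-ybar)) / sqrt(sum((xi-xbar)^2) * sum((yi-ybar)^2))
n = 3, xbar = 34/3 ≈ 11.333333, ybar = 22/3 ≈ 7.333333
Sxy = sum((xi-xbar)(yi-ybar)) = -88/3 ≈ -29.333333
Sxx = sum((xi-xbar)^2) = 482/3 ≈ 160.666667
Syy = sum((yi-ybar)^2) = 86/3 ≈ 28.666667
sqrt(Sxx*Syy) ≈ 67.865881
r = Sxy / sqrt(Sxx*Syy) = -29.333333 / 67.865881 ≈ -0.432225

-0.4322


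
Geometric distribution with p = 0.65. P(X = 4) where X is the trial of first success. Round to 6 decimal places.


P = (1-p)^(k-1) * p
(1-p)^(k-1) = 0.35^3 = 0.042875
P = 0.042875 * 0.65 = 0.02786875

0.027869


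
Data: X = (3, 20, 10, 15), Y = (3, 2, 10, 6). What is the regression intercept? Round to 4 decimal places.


a = ybar - b*xbar, where b = sum((xi-xbar)(yi-ybar)) / sum((xi-xbar)^2)
n = 4, xbar = 48/4 = 12, ybar = 21/4 = 5.25
Sxy = sum((xi-xbar)(yi-ybar)) = -13
Sxx = sum((xi-xbar)^2) = 158
b = Sxy / Sxx = -13/158 ≈ -0.082278
a = 5.25 - (-0.082278) * 12 = 1971/316 ≈ 6.237342

6.2373


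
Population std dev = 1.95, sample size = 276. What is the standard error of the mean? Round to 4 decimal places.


SE = sigma / sqrt(n)
sqrt(276) ≈ 16.613248
SE = 1.95 / 16.613248 ≈ 0.117376

0.1174


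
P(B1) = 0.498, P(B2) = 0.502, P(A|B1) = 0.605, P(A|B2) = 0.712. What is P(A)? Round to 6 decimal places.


P(A) = P(A|B1)*P(B1) + P(A|B2)*P(B2)
P(A|B1)*P(B1) = 0.605 * 0.498 = 0.30129
P(A|B2)*P(B2) = 0.712 * 0.502 = 0.357424
P(A) = 0.30129 + 0.357424 = 0.658714

0.658714


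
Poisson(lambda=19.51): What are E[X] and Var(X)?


E[X] = Var(X) = lambda = 19.51

19.51, 19.51


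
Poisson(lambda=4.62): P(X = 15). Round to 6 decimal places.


P = e^(-lam) * lam^k / k!
e^(-4.62) ≈ 0.009852796
lam^k = 4.62^15 ≈ 9324587601.001995
k! = 15! = 1307674368000
P = 0.009852796 * 9324587601.001995 / 1307674368000 ≈ 0.000070

0.000070


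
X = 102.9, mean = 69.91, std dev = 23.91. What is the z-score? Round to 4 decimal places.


z = (X - mu) / sigma
X - mu = 102.9 - 69.91 = 32.99
z = 32.99 / 23.91 = 3299/2391 ≈ 1.379757

1.3798


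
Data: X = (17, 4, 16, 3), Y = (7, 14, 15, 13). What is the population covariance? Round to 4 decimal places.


Cov = (1/n)*sum((xi-xbar)(yi-ybar))
n = 4, xbar = 40/4 = 10, ybar = 49/4 = 12.25
sum((xi-xbar)(yi-ybar)) = -36
Cov = -36 / 4 = -9

-9.0000


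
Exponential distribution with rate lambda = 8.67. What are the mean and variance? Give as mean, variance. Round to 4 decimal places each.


mean = 1/lam, var = 1/lam^2
mean = 1 / 8.67 = 100/867 ≈ 0.115340
lam^2 = 8.67^2 = 75.1689
var = 1 / 75.1689 ≈ 0.013303

0.1153, 0.0133


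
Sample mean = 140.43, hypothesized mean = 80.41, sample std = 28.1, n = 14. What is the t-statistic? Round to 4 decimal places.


t = (xbar - mu0) / (s/sqrt(n))
xbar - mu0 = 140.43 - 80.41 = 60.02
sqrt(14) ≈ 3.74165739
s/sqrt(n) = 28.1 / 3.74165739 ≈ 7.51004090
t = 60.02 / 7.51004090 ≈ 7.991967

7.9920


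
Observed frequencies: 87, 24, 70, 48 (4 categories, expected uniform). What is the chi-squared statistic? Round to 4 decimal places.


chi2 = sum((O-E)^2/E), E = total/4
total = 229, E = 229/4 = 57.25
(87 - 57.25)^2 / 57.25 = 885.0625 / 57.25 = 14161/916 ≈ 15.459607
(24 - 57.25)^2 / 57.25 = 1105.5625 / 57.25 = 17689/916 ≈ 19.311135
(70 - 57.25)^2 / 57.25 = 162.5625 / 57.25 = 2601/916 ≈ 2.839520
(48 - 57.25)^2 / 57.25 = 85.5625 / 57.25 = 1369/916 ≈ 1.494541
chi2 = 8955/229 ≈ 39.104803

39.1048


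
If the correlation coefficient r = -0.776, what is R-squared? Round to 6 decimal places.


R^2 = r^2 = (-0.776)^2 = 0.602176

0.602176


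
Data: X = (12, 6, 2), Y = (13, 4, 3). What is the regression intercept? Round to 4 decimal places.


a = ybar - b*xbar, where b = sum((xi-xbar)(yi-ybar)) / sum((xi-xbar)^2)
n = 3, xbar = 20/3 ≈ 6.666667, ybar = 20/3 ≈ 6.666667
Sxy = sum((xi-xbar)(yi-ybar)) = 158/3 ≈ 52.666667
Sxx = sum((xi-xbar)^2) = 152/3 ≈ 50.666667
b = Sxy / Sxx = 79/76 ≈ 1.039474
a = 6.666667 - 1.039474 * 6.666667 = -5/19 ≈ -0.263158

-0.2632


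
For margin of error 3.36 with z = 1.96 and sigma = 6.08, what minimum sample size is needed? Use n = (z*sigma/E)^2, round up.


z*sigma/E = 1.96 * 6.08 / 3.36 = 266/75 ≈ 3.546667
(z*sigma/E)^2 = 70756/5625 ≈ 12.578844
round up: n = 13

13


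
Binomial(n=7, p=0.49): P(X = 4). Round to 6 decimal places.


P = C(n,k) * p^k * (1-p)^(n-k)
C(7,4) = 35
p^k = 0.49^4 = 0.05764801
(1-p)^(n-k) = 0.51^3 = 0.132651
P = 35 * 0.05764801 * 0.132651 ≈ 0.267647

0.267647


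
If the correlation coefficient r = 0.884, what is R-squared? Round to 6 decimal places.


R^2 = r^2 = (0.884)^2 = 0.781456

0.781456


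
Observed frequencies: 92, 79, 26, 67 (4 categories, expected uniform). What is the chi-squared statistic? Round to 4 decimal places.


chi2 = sum((O-E)^2/E), E = total/4
total = 264, E = 264/4 = 66
(92 - 66)^2 / 66 = 676 / 66 = 338/33 ≈ 10.242424
(79 - 66)^2 / 66 = 169 / 66 = 169/66 ≈ 2.560606
(26 - 66)^2 / 66 = 1600 / 66 = 800/33 ≈ 24.242424
(67 - 66)^2 / 66 = 1 / 66 = 1/66 ≈ 0.015152
chi2 = 1223/33 ≈ 37.060606

37.0606


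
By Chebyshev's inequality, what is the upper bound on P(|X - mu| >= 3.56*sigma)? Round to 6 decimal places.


P <= 1/k^2
k^2 = 3.56^2 = 12.6736
1/k^2 = 1 / 12.6736 = 625/7921 ≈ 0.07890418

0.078904


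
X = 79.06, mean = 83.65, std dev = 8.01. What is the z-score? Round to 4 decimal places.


z = (X - mu) / sigma
X - mu = 79.06 - 83.65 = -4.59
z = -4.59 / 8.01 = -51/89 ≈ -0.573034

-0.5730


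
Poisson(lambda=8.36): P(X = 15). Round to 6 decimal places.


P = e^(-lam) * lam^k / k!
e^(-8.36) ≈ 0.0002340443
lam^k = 8.36^15 ≈ 68091697574703.029989
k! = 15! = 1307674368000
P = 0.0002340443 * 68091697574703.029989 / 1307674368000 ≈ 0.012187

0.012187


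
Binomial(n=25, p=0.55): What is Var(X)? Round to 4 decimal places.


Var = n*p*(1-p) = 25 * 0.55 * 0.45 = 6.1875

6.1875


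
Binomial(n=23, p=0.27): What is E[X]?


E[X] = n*p = 23 * 0.27 = 6.21

6.21


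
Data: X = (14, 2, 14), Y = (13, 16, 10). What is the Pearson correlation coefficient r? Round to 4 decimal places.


r = sum((xi-xbar)(yi-ybar)) / sqrt(sum((xi-xbar)^2) * sum((yi-ybar)^2))
n = 3, xbar = 30/3 = 10, ybar = 39/3 = 13
Sxy = sum((xi-xbar)(yi-ybar)) = -36
Sxx = sum((xi-xbar)^2) = 96
Syy = sum((yi-ybar)^2) = 18
sqrt(Sxx*Syy) ≈ 41.569219
r = Sxy / sqrt(Sxx*Syy) = -36 / 41.569219 ≈ -0.866025

-0.8660


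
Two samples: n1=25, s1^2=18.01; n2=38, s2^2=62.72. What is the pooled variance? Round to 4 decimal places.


sp^2 = ((n1-1)*s1^2 + (n2-1)*s2^2)/(n1+n2-2)
(n1-1)*s1^2 = 24 * 18.01 = 432.24
(n2-1)*s2^2 = 37 * 62.72 = 2320.64
numerator = 432.24 + 2320.64 = 2752.88
n1+n2-2 = 61
sp^2 = 2752.88 / 61 = 68822/1525 ≈ 45.129180

45.1292
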